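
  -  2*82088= - 164176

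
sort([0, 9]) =[ 0, 9] 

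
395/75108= 395/75108 = 0.01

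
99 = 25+74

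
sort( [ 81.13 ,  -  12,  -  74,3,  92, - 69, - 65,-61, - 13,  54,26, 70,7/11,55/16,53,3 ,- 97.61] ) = [  -  97.61,-74,  -  69, - 65,-61,-13, - 12,  7/11,3,3,55/16,26,53,54,70,81.13,92]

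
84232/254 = 42116/127 = 331.62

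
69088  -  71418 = -2330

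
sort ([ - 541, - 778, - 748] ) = [-778,-748, - 541]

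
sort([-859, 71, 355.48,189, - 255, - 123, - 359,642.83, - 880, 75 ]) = [ - 880, - 859,-359, - 255, - 123, 71, 75, 189,355.48, 642.83] 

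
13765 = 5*2753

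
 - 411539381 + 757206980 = 345667599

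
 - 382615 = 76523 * ( - 5 )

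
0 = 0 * 11230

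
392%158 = 76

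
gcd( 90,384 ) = 6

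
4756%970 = 876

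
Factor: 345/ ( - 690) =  - 1/2 =-2^( - 1)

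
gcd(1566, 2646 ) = 54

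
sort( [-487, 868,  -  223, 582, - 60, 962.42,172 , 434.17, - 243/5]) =[ - 487,-223,-60, - 243/5, 172, 434.17, 582,868,962.42]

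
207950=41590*5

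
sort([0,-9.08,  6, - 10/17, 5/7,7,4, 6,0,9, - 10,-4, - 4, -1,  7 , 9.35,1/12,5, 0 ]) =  [-10,-9.08, - 4, -4,-1,-10/17, 0, 0,  0,1/12,5/7,4,5, 6, 6,7,7,9, 9.35] 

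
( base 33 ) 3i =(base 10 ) 117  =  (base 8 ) 165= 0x75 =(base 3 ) 11100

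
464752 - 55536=409216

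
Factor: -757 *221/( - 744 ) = 167297/744 =2^( - 3 ) * 3^( - 1)*13^1*17^1*31^( - 1 ) * 757^1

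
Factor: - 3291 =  - 3^1 * 1097^1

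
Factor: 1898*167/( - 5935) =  - 2^1*5^( - 1) * 13^1*73^1 * 167^1*1187^( - 1) = -  316966/5935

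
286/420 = 143/210= 0.68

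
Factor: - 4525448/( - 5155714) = 2^2 * 67^1*8443^1*2577857^( - 1)  =  2262724/2577857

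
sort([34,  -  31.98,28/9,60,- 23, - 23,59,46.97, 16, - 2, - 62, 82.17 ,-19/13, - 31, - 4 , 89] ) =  [ - 62,  -  31.98,  -  31, - 23 , - 23, - 4, - 2 ,-19/13, 28/9, 16,34,46.97,  59,60,82.17, 89 ] 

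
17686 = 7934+9752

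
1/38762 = 1/38762 = 0.00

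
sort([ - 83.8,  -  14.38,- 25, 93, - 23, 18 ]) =[ - 83.8, - 25,-23, - 14.38,18, 93]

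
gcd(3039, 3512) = 1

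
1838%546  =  200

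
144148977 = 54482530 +89666447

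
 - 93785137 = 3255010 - 97040147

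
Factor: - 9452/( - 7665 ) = 2^2*3^ ( - 1)*5^(- 1)*7^( - 1 )*17^1*73^(  -  1 )*139^1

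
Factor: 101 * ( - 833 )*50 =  - 2^1*5^2 * 7^2*17^1*101^1 = - 4206650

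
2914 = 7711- 4797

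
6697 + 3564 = 10261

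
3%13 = 3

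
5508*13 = 71604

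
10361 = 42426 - 32065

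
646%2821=646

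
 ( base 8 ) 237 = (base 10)159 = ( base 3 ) 12220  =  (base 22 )75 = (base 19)87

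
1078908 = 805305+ 273603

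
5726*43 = 246218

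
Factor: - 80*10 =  - 800  =  - 2^5*5^2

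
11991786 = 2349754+9642032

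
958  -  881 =77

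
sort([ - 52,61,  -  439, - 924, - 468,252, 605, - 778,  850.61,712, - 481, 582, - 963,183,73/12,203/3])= [ - 963,-924, - 778,-481, - 468, - 439, - 52, 73/12,61,203/3, 183, 252,582,605,712, 850.61]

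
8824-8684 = 140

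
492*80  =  39360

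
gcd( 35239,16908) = 1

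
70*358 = 25060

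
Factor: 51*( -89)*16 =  - 2^4*3^1 * 17^1*89^1 = -  72624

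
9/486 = 1/54 = 0.02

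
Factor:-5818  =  -2^1*2909^1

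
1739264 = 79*22016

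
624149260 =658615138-34465878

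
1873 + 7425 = 9298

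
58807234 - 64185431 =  - 5378197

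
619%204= 7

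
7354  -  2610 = 4744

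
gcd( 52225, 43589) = 1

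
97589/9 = 97589/9 = 10843.22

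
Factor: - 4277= -7^1*13^1*47^1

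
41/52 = 41/52 = 0.79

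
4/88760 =1/22190 = 0.00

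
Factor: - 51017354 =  - 2^1*173^1*147449^1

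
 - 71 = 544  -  615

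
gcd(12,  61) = 1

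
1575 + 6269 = 7844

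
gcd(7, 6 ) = 1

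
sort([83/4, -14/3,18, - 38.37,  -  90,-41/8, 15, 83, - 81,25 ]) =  [ - 90,  -  81, - 38.37, - 41/8, - 14/3,15, 18,  83/4,25, 83]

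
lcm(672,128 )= 2688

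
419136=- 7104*(-59 ) 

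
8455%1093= 804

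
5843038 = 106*55123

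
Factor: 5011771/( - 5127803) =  - 31^(-1)*53^( - 1 ) * 3121^( - 1)*5011771^1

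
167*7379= 1232293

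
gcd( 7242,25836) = 6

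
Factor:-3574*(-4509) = 2^1*3^3*167^1*1787^1= 16115166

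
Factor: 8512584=2^3*3^1*41^2*211^1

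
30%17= 13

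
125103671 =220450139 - 95346468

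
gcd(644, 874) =46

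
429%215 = 214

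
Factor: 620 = 2^2 * 5^1 * 31^1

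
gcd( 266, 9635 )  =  1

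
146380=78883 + 67497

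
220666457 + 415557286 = 636223743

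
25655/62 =413 + 49/62 = 413.79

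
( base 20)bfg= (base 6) 33500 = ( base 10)4716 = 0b1001001101100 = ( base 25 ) 7DG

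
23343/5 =4668 + 3/5 =4668.60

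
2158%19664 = 2158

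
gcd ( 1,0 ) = 1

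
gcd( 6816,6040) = 8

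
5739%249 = 12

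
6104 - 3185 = 2919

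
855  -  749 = 106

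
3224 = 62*52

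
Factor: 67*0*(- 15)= 0= 0^1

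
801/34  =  23 + 19/34 = 23.56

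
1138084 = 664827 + 473257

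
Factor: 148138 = 2^1*17^1*4357^1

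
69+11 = 80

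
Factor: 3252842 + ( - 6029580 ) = -2776738 = - 2^1*1388369^1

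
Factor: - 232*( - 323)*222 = 2^4*3^1*17^1*19^1*29^1*37^1 = 16635792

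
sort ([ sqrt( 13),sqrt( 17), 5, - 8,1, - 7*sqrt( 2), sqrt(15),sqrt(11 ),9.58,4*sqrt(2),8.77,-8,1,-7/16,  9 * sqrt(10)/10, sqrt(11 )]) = [ - 7 * sqrt( 2 ), - 8, - 8, - 7/16 , 1,1, 9*sqrt(10)/10, sqrt( 11 ),sqrt(11 ),  sqrt(13),sqrt(15 ),sqrt(17),5 , 4 * sqrt(2),8.77, 9.58] 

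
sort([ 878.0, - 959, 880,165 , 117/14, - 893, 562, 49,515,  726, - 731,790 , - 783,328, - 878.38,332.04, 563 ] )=[ -959, - 893, - 878.38, - 783, - 731,  117/14, 49, 165 , 328,332.04,515, 562, 563,  726, 790, 878.0 , 880 ] 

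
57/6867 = 19/2289 = 0.01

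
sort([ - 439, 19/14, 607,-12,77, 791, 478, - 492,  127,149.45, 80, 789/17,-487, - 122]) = [-492,-487, - 439, -122,-12, 19/14, 789/17, 77, 80,127, 149.45,478, 607, 791] 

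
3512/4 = 878=878.00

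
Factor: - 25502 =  - 2^1 * 41^1  *  311^1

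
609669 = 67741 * 9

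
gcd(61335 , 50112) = 261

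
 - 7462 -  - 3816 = -3646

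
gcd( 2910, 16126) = 2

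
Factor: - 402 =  - 2^1*3^1 *67^1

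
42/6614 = 21/3307 = 0.01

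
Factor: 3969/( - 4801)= - 3^4*7^2*4801^ ( - 1) 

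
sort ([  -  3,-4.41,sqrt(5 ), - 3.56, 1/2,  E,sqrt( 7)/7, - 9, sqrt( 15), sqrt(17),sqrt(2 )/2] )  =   [ - 9, - 4.41,-3.56, - 3,sqrt( 7)/7,1/2 , sqrt( 2)/2, sqrt( 5 ), E,sqrt( 15), sqrt( 17 )] 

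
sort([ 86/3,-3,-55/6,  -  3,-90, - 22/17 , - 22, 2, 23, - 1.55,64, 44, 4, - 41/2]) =[ - 90, - 22 , - 41/2, -55/6,-3, - 3,-1.55,-22/17, 2,4, 23, 86/3,44, 64] 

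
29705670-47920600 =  - 18214930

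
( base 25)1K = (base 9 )50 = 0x2D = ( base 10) 45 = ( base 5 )140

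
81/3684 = 27/1228 = 0.02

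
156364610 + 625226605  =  781591215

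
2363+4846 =7209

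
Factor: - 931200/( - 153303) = 2^7*5^2*97^1 *137^( - 1 )*373^( - 1) = 310400/51101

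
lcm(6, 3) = 6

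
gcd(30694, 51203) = 1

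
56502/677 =83 + 311/677 = 83.46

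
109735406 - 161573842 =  - 51838436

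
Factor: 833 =7^2*17^1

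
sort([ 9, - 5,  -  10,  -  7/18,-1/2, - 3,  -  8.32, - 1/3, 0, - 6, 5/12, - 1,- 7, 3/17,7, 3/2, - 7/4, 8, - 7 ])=[ - 10, - 8.32, - 7, - 7,-6, - 5 ,  -  3, - 7/4, - 1, - 1/2, - 7/18, - 1/3 , 0, 3/17, 5/12, 3/2, 7,8, 9]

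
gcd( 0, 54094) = 54094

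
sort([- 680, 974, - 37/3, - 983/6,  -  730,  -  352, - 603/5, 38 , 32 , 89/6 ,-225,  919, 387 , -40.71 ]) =[ -730  , - 680, - 352 ,-225 ,-983/6, - 603/5, - 40.71, - 37/3,89/6, 32 , 38,387,919,  974]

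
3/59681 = 3/59681 = 0.00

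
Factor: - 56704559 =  - 56704559^1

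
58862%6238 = 2720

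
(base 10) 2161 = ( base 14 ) b05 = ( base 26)353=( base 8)4161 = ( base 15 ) 991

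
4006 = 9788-5782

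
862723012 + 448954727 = 1311677739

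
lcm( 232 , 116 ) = 232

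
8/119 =8/119 = 0.07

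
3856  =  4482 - 626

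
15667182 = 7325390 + 8341792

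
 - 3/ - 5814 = 1/1938 = 0.00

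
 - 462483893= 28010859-490494752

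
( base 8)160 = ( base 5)422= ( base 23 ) 4K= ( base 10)112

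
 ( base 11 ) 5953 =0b1111001111010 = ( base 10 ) 7802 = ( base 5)222202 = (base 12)4622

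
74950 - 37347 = 37603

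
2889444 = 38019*76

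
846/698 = 423/349 = 1.21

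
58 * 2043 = 118494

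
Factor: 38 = 2^1*19^1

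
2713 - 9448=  -6735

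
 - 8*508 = -4064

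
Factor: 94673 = 17^1*5569^1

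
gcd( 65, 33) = 1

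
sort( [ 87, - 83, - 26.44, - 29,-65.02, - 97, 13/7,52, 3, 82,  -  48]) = [-97, - 83, -65.02, -48, - 29, - 26.44 , 13/7, 3,52,82, 87 ]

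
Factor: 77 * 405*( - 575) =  - 17931375 = -3^4*5^3*7^1 *11^1*23^1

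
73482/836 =87 + 375/418 = 87.90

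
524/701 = 524/701 = 0.75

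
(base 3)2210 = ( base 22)39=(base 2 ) 1001011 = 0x4b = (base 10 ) 75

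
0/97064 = 0 = 0.00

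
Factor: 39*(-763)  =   - 3^1*7^1 *13^1*109^1 = - 29757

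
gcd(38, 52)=2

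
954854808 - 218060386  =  736794422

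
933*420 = 391860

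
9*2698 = 24282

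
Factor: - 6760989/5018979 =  - 3^4  *  7^ ( - 1 )*199^( - 1)*1201^( - 1 )*27823^1 = - 2253663/1672993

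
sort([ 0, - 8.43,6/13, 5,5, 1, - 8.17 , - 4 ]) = [ - 8.43,-8.17, - 4 , 0, 6/13,1 , 5, 5]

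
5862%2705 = 452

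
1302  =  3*434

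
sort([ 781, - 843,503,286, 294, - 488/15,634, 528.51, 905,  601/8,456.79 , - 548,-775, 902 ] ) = [  -  843, -775 , -548, -488/15, 601/8, 286,294,  456.79, 503,  528.51,634 , 781, 902,905]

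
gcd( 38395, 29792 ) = 7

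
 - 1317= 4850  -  6167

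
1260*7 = 8820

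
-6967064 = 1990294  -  8957358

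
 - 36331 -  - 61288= 24957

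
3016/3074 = 52/53= 0.98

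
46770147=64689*723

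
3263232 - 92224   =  3171008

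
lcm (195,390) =390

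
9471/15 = 3157/5 = 631.40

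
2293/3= 2293/3 = 764.33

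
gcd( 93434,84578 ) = 2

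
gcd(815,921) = 1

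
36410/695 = 7282/139 =52.39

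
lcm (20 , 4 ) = 20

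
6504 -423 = 6081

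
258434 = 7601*34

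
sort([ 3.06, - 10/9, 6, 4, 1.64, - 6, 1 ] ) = [-6 ,  -  10/9, 1, 1.64,3.06, 4, 6 ]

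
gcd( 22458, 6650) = 38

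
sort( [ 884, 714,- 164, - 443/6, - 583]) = [-583, - 164,-443/6, 714,884] 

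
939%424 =91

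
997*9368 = 9339896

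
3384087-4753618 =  - 1369531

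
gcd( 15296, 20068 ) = 4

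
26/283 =26/283 = 0.09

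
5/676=5/676 = 0.01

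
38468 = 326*118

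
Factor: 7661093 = 11^1*23^1*107^1*283^1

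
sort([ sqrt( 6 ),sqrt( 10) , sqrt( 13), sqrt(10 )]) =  [sqrt( 6 ), sqrt(10),sqrt(10), sqrt( 13)]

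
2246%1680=566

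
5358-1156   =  4202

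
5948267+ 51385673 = 57333940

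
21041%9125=2791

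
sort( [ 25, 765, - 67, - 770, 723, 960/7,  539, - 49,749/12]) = [-770, - 67,-49  ,  25, 749/12,960/7,539,723,765]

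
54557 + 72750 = 127307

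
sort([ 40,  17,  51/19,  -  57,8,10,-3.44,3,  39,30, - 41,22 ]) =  [ - 57, - 41, - 3.44, 51/19,3,8,10 , 17,22,30 , 39, 40] 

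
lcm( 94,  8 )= 376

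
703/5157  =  703/5157 = 0.14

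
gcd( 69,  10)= 1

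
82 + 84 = 166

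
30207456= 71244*424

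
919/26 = 919/26 = 35.35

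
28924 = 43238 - 14314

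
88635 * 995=88191825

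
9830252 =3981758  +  5848494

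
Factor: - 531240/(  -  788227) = 2^3*3^1*5^1 * 11^(  -  1)*19^1*131^( - 1 )*233^1*547^( - 1 ) 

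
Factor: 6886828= 2^2*13^1 * 132439^1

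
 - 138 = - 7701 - - 7563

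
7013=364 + 6649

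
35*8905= 311675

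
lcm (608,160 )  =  3040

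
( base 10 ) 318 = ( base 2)100111110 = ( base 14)18A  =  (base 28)ba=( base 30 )ai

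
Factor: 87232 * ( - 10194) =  -889243008 = - 2^7 * 3^1*29^1*47^1 * 1699^1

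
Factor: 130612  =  2^2 * 32653^1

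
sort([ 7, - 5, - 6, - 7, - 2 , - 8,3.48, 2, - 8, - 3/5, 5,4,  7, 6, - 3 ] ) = [-8, - 8, - 7, - 6, - 5,-3, -2, - 3/5, 2,3.48 , 4, 5, 6,7, 7]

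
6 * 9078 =54468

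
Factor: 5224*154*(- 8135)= -6544574960 = -2^4*5^1*7^1*11^1*653^1*1627^1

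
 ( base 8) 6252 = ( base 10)3242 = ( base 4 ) 302222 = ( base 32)35A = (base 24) 5F2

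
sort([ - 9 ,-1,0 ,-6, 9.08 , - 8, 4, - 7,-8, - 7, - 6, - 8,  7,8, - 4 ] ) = [ - 9, - 8, - 8, - 8, - 7, - 7, - 6 , - 6 , - 4, - 1,  0 , 4,7,  8,  9.08 ]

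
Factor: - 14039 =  - 101^1*139^1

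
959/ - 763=-137/109 = - 1.26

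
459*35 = 16065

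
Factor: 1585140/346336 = 396285/86584=2^( - 3 )*3^1 * 5^1*29^1*79^(  -  1 ) *137^( - 1 )*911^1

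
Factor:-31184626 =-2^1*11^1 *383^1 * 3701^1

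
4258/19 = 224 + 2/19 = 224.11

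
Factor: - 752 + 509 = -243 = -3^5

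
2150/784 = 2  +  291/392  =  2.74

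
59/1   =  59 = 59.00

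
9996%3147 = 555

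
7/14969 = 7/14969= 0.00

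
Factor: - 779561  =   - 779561^1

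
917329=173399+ 743930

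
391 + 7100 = 7491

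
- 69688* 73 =-5087224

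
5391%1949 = 1493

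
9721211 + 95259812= 104981023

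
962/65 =74/5 =14.80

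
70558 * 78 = 5503524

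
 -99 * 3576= - 354024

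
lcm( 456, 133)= 3192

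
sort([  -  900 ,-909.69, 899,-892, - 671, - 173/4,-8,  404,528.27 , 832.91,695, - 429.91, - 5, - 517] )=[ - 909.69, - 900,-892  , - 671, - 517, - 429.91  , - 173/4, - 8, - 5,404,  528.27, 695 , 832.91, 899 ] 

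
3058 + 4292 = 7350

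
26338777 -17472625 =8866152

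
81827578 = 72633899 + 9193679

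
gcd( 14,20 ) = 2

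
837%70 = 67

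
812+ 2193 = 3005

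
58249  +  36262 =94511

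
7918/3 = 2639+ 1/3 = 2639.33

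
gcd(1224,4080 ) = 408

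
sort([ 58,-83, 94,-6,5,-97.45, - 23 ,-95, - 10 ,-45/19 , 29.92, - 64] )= [-97.45,- 95 , - 83, - 64 , - 23 ,-10 , - 6 , - 45/19,5, 29.92, 58, 94] 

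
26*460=11960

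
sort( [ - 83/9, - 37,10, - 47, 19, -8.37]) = [ - 47, - 37, - 83/9, - 8.37,10,19] 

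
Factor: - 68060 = - 2^2*5^1*41^1 * 83^1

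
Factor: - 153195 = -3^1*5^1*7^1*1459^1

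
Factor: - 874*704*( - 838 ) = 2^8*11^1*19^1*23^1* 419^1= 515618048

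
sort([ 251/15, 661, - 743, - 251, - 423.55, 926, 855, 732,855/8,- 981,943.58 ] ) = [ - 981 , - 743, - 423.55, - 251,251/15,855/8, 661, 732, 855, 926, 943.58] 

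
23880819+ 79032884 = 102913703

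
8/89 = 8/89= 0.09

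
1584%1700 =1584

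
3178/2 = 1589 =1589.00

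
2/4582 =1/2291= 0.00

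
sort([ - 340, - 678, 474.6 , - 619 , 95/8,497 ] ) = [ - 678, - 619, - 340, 95/8,474.6,497]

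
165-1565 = -1400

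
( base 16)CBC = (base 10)3260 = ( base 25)55A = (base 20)830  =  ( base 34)2RU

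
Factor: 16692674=2^1* 17^1*101^1 * 4861^1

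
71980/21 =3427+13/21  =  3427.62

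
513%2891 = 513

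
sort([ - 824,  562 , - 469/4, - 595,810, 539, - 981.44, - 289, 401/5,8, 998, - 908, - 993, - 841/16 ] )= [-993,  -  981.44, - 908, - 824, - 595, - 289, - 469/4, - 841/16, 8,401/5, 539, 562,810, 998 ]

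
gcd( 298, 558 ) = 2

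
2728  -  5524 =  - 2796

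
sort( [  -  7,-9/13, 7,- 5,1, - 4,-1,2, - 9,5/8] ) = [-9 , - 7,- 5, - 4, - 1 , - 9/13  ,  5/8, 1, 2,7]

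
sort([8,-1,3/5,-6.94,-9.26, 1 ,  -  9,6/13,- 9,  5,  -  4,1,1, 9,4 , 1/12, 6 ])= [-9.26,-9,-9, - 6.94,-4,- 1,1/12, 6/13,3/5, 1, 1 , 1 , 4, 5, 6 , 8,9 ]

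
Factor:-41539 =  - 41539^1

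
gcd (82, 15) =1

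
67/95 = 67/95=0.71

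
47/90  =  47/90 = 0.52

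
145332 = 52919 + 92413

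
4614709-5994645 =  - 1379936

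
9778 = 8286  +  1492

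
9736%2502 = 2230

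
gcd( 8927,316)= 79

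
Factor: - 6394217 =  - 6394217^1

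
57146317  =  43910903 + 13235414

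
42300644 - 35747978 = 6552666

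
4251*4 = 17004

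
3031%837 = 520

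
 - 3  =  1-4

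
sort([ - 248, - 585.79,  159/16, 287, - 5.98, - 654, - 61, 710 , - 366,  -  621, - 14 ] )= [- 654,- 621, - 585.79, - 366 , -248,  -  61, - 14,-5.98,159/16,287, 710]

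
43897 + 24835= 68732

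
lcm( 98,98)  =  98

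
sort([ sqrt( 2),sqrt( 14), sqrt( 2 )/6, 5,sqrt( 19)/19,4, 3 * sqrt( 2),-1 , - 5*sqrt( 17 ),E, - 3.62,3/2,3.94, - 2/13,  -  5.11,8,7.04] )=[ -5 * sqrt( 17), - 5.11, - 3.62, - 1, - 2/13 , sqrt(19) /19,sqrt( 2)/6, sqrt( 2), 3/2,E,sqrt( 14 ) , 3.94,  4,3*sqrt ( 2 ), 5, 7.04,8] 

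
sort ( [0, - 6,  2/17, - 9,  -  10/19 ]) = [ - 9, - 6, - 10/19, 0,2/17 ] 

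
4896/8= 612 = 612.00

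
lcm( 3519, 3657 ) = 186507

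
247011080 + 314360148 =561371228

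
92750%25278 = 16916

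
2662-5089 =-2427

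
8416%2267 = 1615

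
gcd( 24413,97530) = 1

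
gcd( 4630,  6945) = 2315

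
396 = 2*198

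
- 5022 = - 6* 837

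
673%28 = 1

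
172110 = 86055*2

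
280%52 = 20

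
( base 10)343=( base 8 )527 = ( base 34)A3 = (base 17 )133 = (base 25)di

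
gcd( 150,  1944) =6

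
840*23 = 19320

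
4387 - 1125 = 3262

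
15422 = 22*701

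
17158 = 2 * 8579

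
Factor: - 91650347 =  - 149^1*615103^1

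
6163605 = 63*97835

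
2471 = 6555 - 4084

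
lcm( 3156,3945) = 15780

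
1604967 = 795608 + 809359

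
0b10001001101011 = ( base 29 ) ado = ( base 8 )21153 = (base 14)32d5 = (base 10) 8811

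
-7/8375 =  - 7/8375 = - 0.00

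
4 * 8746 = 34984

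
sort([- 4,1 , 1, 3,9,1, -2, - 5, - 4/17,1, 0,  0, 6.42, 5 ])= [ - 5, - 4, - 2, - 4/17,  0,0, 1, 1,1,1, 3,5, 6.42,9]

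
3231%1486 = 259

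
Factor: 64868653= 71^1 * 97^1  *9419^1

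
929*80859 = 75118011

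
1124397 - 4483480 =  - 3359083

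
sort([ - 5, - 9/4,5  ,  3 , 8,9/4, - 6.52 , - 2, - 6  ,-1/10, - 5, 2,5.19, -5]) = [ - 6.52, - 6, - 5,- 5,-5, - 9/4,-2, - 1/10, 2 , 9/4, 3,5,  5.19, 8 ] 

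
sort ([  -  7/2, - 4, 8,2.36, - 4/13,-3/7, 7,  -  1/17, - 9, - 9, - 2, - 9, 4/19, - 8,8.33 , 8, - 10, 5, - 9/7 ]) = [ - 10, - 9, - 9, - 9, - 8, - 4, - 7/2, - 2, - 9/7, - 3/7, - 4/13, - 1/17 , 4/19, 2.36, 5, 7, 8, 8, 8.33]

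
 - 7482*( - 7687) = 57514134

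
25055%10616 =3823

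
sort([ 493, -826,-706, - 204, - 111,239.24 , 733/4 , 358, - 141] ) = [ - 826, - 706,-204, - 141, - 111,733/4,239.24, 358,  493 ] 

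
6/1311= 2/437= 0.00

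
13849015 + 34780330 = 48629345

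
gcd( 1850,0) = 1850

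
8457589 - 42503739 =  - 34046150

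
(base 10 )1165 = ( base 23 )24F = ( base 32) 14d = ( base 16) 48D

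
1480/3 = 1480/3 = 493.33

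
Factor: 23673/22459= 39/37  =  3^1 * 13^1 * 37^ ( - 1 ) 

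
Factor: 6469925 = 5^2*7^1*11^1 * 3361^1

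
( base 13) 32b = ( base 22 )12g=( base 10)544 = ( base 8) 1040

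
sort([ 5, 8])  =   [5, 8 ]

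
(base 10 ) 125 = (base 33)3q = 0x7D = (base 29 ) 49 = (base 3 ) 11122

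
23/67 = 23/67 = 0.34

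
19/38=1/2 = 0.50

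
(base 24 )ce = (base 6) 1222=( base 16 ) 12e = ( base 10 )302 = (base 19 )fh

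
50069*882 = 44160858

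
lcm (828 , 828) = 828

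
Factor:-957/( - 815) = 3^1*5^( - 1)*11^1 * 29^1*163^( - 1)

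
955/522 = 1+433/522 = 1.83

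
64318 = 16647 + 47671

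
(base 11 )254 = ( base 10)301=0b100101101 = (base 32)9d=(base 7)610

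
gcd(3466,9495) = 1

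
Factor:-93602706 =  - 2^1  *3^1*863^1*18077^1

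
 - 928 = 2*( - 464)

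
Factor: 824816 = 2^4 * 51551^1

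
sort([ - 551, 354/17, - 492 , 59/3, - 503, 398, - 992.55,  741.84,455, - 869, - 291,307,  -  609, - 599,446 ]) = [ - 992.55, - 869, - 609, - 599, - 551,  -  503, - 492, - 291,59/3 , 354/17, 307 , 398,446, 455, 741.84 ]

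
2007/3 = 669 = 669.00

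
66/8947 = 66/8947   =  0.01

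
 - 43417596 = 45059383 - 88476979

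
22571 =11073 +11498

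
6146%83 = 4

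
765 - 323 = 442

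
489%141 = 66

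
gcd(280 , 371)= 7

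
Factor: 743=743^1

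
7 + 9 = 16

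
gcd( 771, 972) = 3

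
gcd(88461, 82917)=9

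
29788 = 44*677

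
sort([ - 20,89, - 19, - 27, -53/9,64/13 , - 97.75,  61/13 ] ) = [ - 97.75, - 27, - 20,  -  19,-53/9, 61/13, 64/13,89]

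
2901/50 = 2901/50 = 58.02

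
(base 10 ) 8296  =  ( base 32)838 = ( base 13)3A12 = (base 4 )2001220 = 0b10000001101000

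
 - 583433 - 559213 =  - 1142646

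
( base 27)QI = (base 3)222200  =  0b1011010000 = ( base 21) 1d6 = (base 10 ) 720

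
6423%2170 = 2083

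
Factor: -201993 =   -  3^1*11^1*6121^1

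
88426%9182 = 5788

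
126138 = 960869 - 834731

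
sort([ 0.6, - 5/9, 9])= [- 5/9, 0.6, 9] 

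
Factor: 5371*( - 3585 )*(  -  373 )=7182128055 = 3^1*5^1*41^1*131^1*239^1 * 373^1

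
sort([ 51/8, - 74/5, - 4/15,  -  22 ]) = [ - 22,- 74/5, - 4/15 , 51/8 ]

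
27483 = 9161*3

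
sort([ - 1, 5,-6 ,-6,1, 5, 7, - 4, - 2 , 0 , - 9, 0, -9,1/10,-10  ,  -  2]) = [ -10, - 9 , - 9, - 6, - 6, - 4,- 2, - 2, - 1 , 0,0,1/10, 1  ,  5,5, 7 ] 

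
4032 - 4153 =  - 121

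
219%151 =68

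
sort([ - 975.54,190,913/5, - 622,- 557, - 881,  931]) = [ - 975.54,  -  881, - 622, - 557,  913/5, 190,931]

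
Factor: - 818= - 2^1 * 409^1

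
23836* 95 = 2264420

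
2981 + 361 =3342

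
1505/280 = 5 + 3/8 = 5.38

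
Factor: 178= 2^1*89^1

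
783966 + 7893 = 791859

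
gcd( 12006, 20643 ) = 3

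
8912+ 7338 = 16250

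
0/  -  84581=0/1 =- 0.00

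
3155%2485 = 670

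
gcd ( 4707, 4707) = 4707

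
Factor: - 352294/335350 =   -  499/475 = - 5^( - 2 )*19^( - 1 )*499^1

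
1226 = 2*613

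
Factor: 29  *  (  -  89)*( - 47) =29^1*47^1 * 89^1 = 121307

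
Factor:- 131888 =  - 2^4 *8243^1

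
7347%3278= 791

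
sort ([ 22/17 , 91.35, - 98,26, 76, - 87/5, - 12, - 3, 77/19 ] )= [ - 98,  -  87/5, - 12, - 3, 22/17, 77/19,  26,76, 91.35 ] 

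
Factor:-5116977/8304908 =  - 2^(- 2)*3^2*17^( -1 )*509^1 * 1117^1 * 122131^( - 1)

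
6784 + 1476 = 8260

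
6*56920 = 341520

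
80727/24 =3363  +  5/8 = 3363.62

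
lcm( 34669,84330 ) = 3120210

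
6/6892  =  3/3446 = 0.00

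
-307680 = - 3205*96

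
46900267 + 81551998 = 128452265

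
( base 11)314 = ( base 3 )112000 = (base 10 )378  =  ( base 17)154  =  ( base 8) 572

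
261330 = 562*465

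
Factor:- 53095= -5^1*7^1*37^1*41^1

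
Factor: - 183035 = -5^1* 36607^1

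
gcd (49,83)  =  1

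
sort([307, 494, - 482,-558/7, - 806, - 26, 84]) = [ - 806, - 482  ,  -  558/7, - 26, 84,307,  494 ] 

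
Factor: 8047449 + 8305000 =16352449  =  3001^1*5449^1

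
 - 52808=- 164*322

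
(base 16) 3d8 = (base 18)30c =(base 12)6A0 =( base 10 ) 984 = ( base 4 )33120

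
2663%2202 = 461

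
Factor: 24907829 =24907829^1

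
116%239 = 116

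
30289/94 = 322 + 21/94 =322.22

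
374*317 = 118558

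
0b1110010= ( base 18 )66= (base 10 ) 114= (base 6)310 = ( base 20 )5E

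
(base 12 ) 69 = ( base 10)81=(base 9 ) 100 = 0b1010001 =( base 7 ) 144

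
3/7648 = 3/7648 = 0.00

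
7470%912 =174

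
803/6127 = 73/557=0.13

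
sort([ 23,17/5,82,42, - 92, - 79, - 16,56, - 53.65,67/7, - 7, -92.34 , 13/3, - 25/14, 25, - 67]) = [ - 92.34, - 92, - 79,-67,-53.65 , - 16, - 7, - 25/14,17/5, 13/3,  67/7,23,25 , 42, 56 , 82] 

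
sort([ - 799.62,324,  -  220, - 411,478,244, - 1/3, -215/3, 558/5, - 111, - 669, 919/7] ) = [-799.62,- 669, - 411 , - 220, - 111, - 215/3,  -  1/3, 558/5, 919/7, 244,324, 478] 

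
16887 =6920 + 9967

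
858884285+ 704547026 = 1563431311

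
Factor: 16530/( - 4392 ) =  - 2^ ( - 2) * 3^ ( - 1)*5^1 * 19^1 * 29^1*61^( - 1) = - 2755/732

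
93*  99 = 9207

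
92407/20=92407/20 =4620.35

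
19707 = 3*6569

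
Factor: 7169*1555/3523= 11147795/3523 =5^1 * 13^(-1 )*67^1*107^1*271^( - 1)*311^1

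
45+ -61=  - 16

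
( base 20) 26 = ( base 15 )31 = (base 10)46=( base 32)1e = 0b101110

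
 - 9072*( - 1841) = 16701552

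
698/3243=698/3243  =  0.22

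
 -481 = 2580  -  3061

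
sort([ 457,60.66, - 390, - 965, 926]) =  [ - 965,-390,60.66,457 , 926]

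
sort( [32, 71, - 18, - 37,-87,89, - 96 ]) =[  -  96, - 87, - 37, - 18,32,  71 , 89] 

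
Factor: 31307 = 31307^1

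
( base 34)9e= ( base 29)b1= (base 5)2240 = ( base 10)320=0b101000000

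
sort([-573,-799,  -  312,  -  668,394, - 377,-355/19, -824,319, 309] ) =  [-824, - 799, - 668,- 573,-377,-312, -355/19,309,  319,394] 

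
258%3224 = 258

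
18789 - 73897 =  -55108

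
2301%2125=176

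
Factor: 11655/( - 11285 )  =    -  3^2*7^1 * 61^ (  -  1 ) = -63/61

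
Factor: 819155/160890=2^( - 1)*3^( - 1 )*31^( - 1)*947^1 = 947/186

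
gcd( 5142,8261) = 1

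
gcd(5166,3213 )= 63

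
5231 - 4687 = 544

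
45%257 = 45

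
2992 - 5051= - 2059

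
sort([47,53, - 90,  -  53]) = [ - 90, - 53,47,53]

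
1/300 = 1/300 = 0.00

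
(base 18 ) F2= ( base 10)272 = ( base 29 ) 9b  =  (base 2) 100010000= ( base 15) 132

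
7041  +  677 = 7718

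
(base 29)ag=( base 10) 306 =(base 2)100110010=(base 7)615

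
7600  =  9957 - 2357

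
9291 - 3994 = 5297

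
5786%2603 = 580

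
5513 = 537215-531702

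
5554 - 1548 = 4006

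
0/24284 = 0 = 0.00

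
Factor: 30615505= 5^1*557^1*10993^1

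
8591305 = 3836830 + 4754475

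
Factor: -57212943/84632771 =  - 3^1*719^( - 1 )*1249^1*15269^1*117709^( -1)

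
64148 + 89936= 154084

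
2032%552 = 376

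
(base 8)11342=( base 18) ega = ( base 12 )296A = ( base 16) 12e2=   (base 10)4834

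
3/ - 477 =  -1 + 158/159 = -0.01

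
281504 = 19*14816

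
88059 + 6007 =94066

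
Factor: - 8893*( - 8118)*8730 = 2^2  *  3^4*5^1*11^1 * 41^1*97^1*8893^1  =  630248155020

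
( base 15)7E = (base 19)65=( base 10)119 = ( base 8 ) 167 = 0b1110111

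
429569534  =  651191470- 221621936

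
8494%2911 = 2672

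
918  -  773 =145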